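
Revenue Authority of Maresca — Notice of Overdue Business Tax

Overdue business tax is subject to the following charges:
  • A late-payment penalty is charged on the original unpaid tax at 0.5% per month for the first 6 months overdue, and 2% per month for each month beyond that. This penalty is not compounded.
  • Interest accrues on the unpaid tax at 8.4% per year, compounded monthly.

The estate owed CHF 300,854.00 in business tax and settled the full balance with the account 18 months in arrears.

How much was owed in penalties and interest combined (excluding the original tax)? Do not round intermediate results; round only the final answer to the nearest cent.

CHF 121,480.15

Penalty, months 1–6: 6 × 0.5% × CHF 300,854.00 = CHF 9,025.62
Penalty, months 7–18: 12 × 2% × CHF 300,854.00 = CHF 72,204.96
Interest (8.4%/yr ÷ 12 = 0.7%/month): CHF 300,854.00 × ((1 + 0.007)^18 − 1) = CHF 40,249.5662…
Penalties + interest = CHF 81,230.5800 + CHF 40,249.5662… = CHF 121,480.15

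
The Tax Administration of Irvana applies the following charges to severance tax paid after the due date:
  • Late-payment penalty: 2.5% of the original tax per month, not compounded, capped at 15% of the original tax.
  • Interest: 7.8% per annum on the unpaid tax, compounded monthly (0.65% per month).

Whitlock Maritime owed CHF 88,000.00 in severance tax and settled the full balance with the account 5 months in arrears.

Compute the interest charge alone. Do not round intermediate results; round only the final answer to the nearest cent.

Interest: CHF 88,000.00 × ((1 + 0.0065)^5 − 1) = CHF 88,000.00 × 0.0329253… = CHF 2,897.4225…

CHF 2,897.42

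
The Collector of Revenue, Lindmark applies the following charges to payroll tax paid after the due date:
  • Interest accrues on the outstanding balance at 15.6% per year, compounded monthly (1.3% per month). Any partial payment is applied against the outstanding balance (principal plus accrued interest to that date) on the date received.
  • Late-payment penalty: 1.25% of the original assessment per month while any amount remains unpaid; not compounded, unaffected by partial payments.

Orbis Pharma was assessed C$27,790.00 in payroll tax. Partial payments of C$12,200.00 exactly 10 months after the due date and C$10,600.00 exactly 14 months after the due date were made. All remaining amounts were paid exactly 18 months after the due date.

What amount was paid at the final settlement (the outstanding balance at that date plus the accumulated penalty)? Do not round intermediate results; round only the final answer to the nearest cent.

Balance at month 10: C$27,790.0000 × (1 + 0.013)^10 = C$31,621.5388…
After C$12,200.00 payment: C$31,621.5388… − C$12,200.00 = C$19,421.5388…
Balance at month 14: C$19,421.5388… × (1 + 0.013)^4 = C$20,451.3235…
After C$10,600.00 payment: C$20,451.3235… − C$10,600.00 = C$9,851.3235…
Balance at month 18: C$9,851.3235… × (1 + 0.013)^4 = C$10,373.6684…
Penalty: 18 × 1.25% × C$27,790.00 = C$6,252.75
Final settlement = outstanding balance + penalty = C$10,373.6684… + C$6,252.75 = C$16,626.42

C$16,626.42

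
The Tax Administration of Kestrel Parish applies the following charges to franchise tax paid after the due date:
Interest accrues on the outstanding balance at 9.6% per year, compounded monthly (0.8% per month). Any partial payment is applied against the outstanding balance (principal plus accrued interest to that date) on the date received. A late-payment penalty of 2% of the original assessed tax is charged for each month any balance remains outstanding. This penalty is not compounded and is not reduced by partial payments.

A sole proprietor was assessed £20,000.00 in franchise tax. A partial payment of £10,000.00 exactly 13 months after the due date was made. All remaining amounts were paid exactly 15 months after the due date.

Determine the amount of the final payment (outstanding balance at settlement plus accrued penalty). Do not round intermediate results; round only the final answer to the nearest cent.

Balance at month 13: £20,000.0000 × (1 + 0.008)^13 = £22,182.8281…
After £10,000.00 payment: £22,182.8281… − £10,000.00 = £12,182.8281…
Balance at month 15: £12,182.8281… × (1 + 0.008)^2 = £12,378.5330…
Penalty: 15 × 2% × £20,000.00 = £6,000.00
Final settlement = outstanding balance + penalty = £12,378.5330… + £6,000.00 = £18,378.53

£18,378.53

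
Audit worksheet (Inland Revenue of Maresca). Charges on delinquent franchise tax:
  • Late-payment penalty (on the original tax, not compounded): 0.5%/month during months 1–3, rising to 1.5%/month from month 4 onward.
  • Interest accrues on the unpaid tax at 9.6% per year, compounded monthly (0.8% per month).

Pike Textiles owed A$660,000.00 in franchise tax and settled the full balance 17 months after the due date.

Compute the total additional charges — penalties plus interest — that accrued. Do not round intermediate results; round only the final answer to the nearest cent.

Penalty, months 1–3: 3 × 0.5% × A$660,000.00 = A$9,900.00
Penalty, months 4–17: 14 × 1.5% × A$660,000.00 = A$138,600.00
Interest: A$660,000.00 × ((1 + 0.008)^17 − 1) = A$660,000.00 × 0.1450621… = A$95,740.9956…
Penalties + interest = A$148,500.0000 + A$95,740.9956… = A$244,241.00

A$244,241.00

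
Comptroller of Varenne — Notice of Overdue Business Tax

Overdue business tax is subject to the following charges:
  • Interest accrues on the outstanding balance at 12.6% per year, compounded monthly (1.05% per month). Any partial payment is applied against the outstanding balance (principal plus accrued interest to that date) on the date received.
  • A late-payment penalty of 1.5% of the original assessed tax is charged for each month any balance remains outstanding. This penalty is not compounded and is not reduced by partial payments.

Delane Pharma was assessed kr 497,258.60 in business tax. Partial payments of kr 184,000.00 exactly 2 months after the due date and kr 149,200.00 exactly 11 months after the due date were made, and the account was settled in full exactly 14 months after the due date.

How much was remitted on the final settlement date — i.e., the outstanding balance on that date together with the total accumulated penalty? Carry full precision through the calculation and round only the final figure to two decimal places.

kr 317,464.32

Balance at month 2: kr 497,258.6000 × (1 + 0.0105)^2 = kr 507,755.8534…
After kr 184,000.00 payment: kr 507,755.8534… − kr 184,000.00 = kr 323,755.8534…
Balance at month 11: kr 323,755.8534… × (1 + 0.0105)^9 = kr 355,667.7518…
After kr 149,200.00 payment: kr 355,667.7518… − kr 149,200.00 = kr 206,467.7518…
Balance at month 14: kr 206,467.7518… × (1 + 0.0105)^3 = kr 213,040.0142…
Penalty: 14 × 1.5% × kr 497,258.60 = kr 104,424.31…
Final settlement = outstanding balance + penalty = kr 213,040.0142… + kr 104,424.31… = kr 317,464.32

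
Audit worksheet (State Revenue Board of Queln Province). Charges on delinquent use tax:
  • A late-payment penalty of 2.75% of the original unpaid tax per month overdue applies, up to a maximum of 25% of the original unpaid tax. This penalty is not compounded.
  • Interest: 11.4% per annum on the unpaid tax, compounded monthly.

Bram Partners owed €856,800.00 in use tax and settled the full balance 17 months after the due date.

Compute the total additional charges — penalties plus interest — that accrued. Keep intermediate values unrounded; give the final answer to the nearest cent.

Penalty (uncapped): 17 × 2.75% × €856,800.00 = €400,554.00; cap = 25% × €856,800.00 = €214,200.00 → penalty = €214,200.00
Interest (11.4%/yr ÷ 12 = 0.95%/month): €856,800.00 × ((1 + 0.0095)^17 − 1) = €149,406.1179…
Penalties + interest = €214,200.0000 + €149,406.1179… = €363,606.12

€363,606.12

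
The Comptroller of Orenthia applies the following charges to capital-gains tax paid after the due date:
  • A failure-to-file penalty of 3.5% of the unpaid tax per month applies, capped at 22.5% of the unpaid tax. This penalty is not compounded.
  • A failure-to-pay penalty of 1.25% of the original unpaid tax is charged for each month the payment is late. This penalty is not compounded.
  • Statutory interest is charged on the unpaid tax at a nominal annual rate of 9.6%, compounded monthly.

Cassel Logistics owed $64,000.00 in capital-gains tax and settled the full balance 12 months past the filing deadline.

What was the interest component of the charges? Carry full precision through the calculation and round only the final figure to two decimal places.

Interest (9.6%/yr ÷ 12 = 0.8%/month): $64,000.00 × ((1 + 0.008)^12 − 1) = $6,421.6764…

$6,421.68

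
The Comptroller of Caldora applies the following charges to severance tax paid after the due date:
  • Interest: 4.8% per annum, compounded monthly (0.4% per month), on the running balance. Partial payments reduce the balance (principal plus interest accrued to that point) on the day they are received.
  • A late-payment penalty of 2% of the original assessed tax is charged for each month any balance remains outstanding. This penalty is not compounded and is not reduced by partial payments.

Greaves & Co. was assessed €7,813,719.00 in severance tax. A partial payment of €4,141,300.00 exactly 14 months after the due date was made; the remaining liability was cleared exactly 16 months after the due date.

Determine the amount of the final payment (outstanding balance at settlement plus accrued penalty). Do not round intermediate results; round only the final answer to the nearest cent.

€6,654,976.50

Balance at month 14: €7,813,719.0000 × (1 + 0.004)^14 = €8,262,848.0857…
After €4,141,300.00 payment: €8,262,848.0857… − €4,141,300.00 = €4,121,548.0857…
Balance at month 16: €4,121,548.0857… × (1 + 0.004)^2 = €4,154,586.4151…
Penalty: 16 × 2% × €7,813,719.00 = €2,500,390.08
Final settlement = outstanding balance + penalty = €4,154,586.4151… + €2,500,390.08 = €6,654,976.50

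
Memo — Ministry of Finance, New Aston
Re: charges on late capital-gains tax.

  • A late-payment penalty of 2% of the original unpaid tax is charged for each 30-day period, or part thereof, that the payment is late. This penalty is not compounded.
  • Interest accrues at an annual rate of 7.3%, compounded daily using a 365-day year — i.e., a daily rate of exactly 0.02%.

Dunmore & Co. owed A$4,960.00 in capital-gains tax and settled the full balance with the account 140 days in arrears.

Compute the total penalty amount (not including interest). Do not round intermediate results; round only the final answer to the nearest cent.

Penalty periods: ⌈140/30⌉ = 5; penalty = 5 × 2% × A$4,960.00 = A$496.00

A$496.00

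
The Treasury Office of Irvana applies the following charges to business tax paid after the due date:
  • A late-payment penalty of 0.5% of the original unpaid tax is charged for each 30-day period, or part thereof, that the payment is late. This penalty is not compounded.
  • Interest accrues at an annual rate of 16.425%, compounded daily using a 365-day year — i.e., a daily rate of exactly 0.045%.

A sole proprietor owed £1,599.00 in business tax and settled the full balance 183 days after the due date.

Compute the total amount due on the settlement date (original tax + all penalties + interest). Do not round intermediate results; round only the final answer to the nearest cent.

Penalty periods: ⌈183/30⌉ = 7; penalty = 7 × 0.5% × £1,599.00 = £55.97…
Interest: £1,599.00 × ((1 + 0.00045)^183 − 1) = £1,599.00 × 0.08581567… = £137.2193…
Total = £1,599.00 + £55.9650 + £137.2193… = £1,792.18

£1,792.18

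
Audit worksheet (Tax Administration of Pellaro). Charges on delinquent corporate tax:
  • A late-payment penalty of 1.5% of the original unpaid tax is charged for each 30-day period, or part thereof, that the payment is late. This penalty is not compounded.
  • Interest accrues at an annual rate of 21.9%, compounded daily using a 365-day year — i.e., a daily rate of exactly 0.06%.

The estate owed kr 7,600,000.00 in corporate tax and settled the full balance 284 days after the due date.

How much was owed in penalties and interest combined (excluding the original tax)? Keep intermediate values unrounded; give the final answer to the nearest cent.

kr 2,551,460.42

Penalty periods: ⌈284/30⌉ = 10; penalty = 10 × 1.5% × kr 7,600,000.00 = kr 1,140,000.00
Interest: kr 7,600,000.00 × ((1 + 0.0006)^284 − 1) = kr 7,600,000.00 × 0.18571848… = kr 1,411,460.4241…
Penalties + interest = kr 1,140,000.0000 + kr 1,411,460.4241… = kr 2,551,460.42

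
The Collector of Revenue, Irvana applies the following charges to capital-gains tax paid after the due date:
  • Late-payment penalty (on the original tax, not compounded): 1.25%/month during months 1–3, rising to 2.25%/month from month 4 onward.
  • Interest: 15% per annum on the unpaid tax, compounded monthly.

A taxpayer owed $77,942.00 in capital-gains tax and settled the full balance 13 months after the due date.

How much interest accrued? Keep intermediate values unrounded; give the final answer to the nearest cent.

Interest (15%/yr ÷ 12 = 1.25%/month): $77,942.00 × ((1 + 0.0125)^13 − 1) = $13,660.4227…

$13,660.42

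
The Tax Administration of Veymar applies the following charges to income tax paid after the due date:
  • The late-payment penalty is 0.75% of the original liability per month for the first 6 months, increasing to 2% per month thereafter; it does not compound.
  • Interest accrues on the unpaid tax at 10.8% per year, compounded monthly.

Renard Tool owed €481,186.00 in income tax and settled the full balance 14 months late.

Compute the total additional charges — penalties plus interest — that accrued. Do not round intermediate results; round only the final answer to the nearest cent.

Penalty, months 1–6: 6 × 0.75% × €481,186.00 = €21,653.37
Penalty, months 7–14: 8 × 2% × €481,186.00 = €76,989.76
Interest (10.8%/yr ÷ 12 = 0.9%/month): €481,186.00 × ((1 + 0.009)^14 − 1) = €64,307.1615…
Penalties + interest = €98,643.1300 + €64,307.1615… = €162,950.29

€162,950.29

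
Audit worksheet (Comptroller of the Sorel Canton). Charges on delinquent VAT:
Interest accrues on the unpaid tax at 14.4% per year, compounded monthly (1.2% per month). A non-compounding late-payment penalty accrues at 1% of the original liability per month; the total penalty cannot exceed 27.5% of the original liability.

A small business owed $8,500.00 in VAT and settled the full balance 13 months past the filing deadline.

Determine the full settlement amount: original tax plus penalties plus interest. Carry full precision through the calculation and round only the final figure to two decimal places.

$11,030.80

Penalty: 13 × 1% × $8,500.00 = $1,105.00 (below the 27.5% cap of $2,337.50)
Interest: $8,500.00 × ((1 + 0.012)^13 − 1) = $8,500.00 × 0.1677414… = $1,425.8016…
Total = $8,500.00 + $1,105.0000 + $1,425.8016… = $11,030.80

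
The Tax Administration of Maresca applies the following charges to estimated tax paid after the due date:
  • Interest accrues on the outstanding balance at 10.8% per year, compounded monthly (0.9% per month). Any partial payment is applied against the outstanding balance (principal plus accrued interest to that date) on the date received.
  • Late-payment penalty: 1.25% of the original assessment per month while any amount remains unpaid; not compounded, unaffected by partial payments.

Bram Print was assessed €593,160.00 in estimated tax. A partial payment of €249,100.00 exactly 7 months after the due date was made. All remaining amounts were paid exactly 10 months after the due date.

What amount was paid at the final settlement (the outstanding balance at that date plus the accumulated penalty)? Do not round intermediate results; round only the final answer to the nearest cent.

€467,017.77

Balance at month 7: €593,160.0000 × (1 + 0.009)^7 = €631,553.3166…
After €249,100.00 payment: €631,553.3166… − €249,100.00 = €382,453.3166…
Balance at month 10: €382,453.3166… × (1 + 0.009)^3 = €392,872.7711…
Penalty: 10 × 1.25% × €593,160.00 = €74,145.00
Final settlement = outstanding balance + penalty = €392,872.7711… + €74,145.00 = €467,017.77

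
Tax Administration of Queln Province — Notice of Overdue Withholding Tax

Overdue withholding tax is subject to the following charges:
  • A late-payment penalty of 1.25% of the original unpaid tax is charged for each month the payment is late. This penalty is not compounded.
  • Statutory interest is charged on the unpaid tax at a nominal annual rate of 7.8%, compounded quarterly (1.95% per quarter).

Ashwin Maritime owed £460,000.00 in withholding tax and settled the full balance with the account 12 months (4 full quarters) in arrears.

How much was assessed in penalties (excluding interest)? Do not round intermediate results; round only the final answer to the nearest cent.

Late-payment penalty = 1.25% × £460,000.00 × 12 mo = £69,000.00

£69,000.00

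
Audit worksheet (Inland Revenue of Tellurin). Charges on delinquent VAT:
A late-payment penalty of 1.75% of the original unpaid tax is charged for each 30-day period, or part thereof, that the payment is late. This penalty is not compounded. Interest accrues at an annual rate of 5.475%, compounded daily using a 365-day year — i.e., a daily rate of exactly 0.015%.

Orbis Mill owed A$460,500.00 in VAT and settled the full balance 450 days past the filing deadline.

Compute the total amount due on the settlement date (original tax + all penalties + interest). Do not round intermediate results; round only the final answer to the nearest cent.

A$613,535.59

Penalty periods: ⌈450/30⌉ = 15; penalty = 15 × 1.75% × A$460,500.00 = A$120,881.25
Interest: A$460,500.00 × ((1 + 0.00015)^450 − 1) = A$460,500.00 × 0.06982484… = A$32,154.3407…
Total = A$460,500.00 + A$120,881.2500 + A$32,154.3407… = A$613,535.59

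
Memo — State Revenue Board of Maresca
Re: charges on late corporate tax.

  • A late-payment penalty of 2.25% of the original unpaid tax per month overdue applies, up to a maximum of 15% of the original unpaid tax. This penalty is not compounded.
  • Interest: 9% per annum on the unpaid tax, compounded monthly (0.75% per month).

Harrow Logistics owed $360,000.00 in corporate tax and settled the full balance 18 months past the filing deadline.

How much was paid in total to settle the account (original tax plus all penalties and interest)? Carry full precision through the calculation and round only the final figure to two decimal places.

Penalty (uncapped): 18 × 2.25% × $360,000.00 = $145,800.00; cap = 15% × $360,000.00 = $54,000.00 → penalty = $54,000.00
Interest: $360,000.00 × ((1 + 0.0075)^18 − 1) = $360,000.00 × 0.1439604… = $51,825.7399…
Total = $360,000.00 + $54,000.0000 + $51,825.7399… = $465,825.74

$465,825.74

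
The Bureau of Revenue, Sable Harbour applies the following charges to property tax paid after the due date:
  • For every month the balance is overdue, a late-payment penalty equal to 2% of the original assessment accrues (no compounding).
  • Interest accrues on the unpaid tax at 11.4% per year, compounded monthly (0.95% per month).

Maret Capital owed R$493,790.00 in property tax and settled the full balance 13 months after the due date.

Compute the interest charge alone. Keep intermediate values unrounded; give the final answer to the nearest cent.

Interest: R$493,790.00 × ((1 + 0.0095)^13 − 1) = R$493,790.00 × 0.1307906… = R$64,583.1071…

R$64,583.11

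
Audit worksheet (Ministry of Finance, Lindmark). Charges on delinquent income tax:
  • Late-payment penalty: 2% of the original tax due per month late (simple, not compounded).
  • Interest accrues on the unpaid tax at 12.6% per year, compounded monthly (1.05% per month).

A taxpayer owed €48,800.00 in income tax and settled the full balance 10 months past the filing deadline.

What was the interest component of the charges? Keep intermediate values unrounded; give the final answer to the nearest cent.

Interest: €48,800.00 × ((1 + 0.0105)^10 − 1) = €48,800.00 × 0.1101028… = €5,373.0142…

€5,373.01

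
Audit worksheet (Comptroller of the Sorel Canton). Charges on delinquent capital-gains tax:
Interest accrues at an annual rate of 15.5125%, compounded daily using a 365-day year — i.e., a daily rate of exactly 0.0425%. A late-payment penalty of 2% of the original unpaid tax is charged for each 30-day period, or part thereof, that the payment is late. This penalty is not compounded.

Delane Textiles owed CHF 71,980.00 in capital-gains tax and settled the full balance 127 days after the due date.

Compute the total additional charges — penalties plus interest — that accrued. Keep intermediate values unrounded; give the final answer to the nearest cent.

CHF 11,189.01

Penalty periods: ⌈127/30⌉ = 5; penalty = 5 × 2% × CHF 71,980.00 = CHF 7,198.00
Interest: CHF 71,980.00 × ((1 + 0.000425)^127 − 1) = CHF 71,980.00 × 0.05544611… = CHF 3,991.0112…
Penalties + interest = CHF 7,198.0000 + CHF 3,991.0112… = CHF 11,189.01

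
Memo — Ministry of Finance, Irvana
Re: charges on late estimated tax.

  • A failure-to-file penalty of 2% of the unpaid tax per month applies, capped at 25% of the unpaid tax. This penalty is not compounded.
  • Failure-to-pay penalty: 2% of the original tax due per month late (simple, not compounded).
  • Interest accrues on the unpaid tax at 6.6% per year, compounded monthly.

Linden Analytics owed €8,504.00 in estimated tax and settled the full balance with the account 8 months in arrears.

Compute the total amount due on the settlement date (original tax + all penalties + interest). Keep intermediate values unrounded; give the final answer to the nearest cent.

Failure-to-file: 8 × 2% × €8,504.00 = €1,360.64 (under the 25% cap)
Failure-to-pay penalty: 8 × 2% × €8,504.00 = €1,360.64
Interest (6.6%/yr ÷ 12 = 0.55%/month): €8,504.00 × ((1 + 0.0055)^8 − 1) = €381.4587…
Total = €8,504.00 + €2,721.2800 + €381.4587… = €11,606.74

€11,606.74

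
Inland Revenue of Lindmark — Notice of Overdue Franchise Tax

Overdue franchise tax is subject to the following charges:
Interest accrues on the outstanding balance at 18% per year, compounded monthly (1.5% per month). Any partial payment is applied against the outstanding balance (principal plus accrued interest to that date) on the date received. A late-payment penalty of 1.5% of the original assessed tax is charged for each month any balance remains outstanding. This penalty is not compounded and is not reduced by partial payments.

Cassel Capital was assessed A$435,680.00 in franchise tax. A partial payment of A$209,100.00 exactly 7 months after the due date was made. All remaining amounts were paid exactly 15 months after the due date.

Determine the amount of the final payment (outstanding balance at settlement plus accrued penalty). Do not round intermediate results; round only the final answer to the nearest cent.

A$407,179.51

Balance at month 7: A$435,680.0000 × (1 + 0.015)^7 = A$483,537.2317…
After A$209,100.00 payment: A$483,537.2317… − A$209,100.00 = A$274,437.2317…
Balance at month 15: A$274,437.2317… × (1 + 0.015)^8 = A$309,151.5069…
Penalty: 15 × 1.5% × A$435,680.00 = A$98,028.00
Final settlement = outstanding balance + penalty = A$309,151.5069… + A$98,028.00 = A$407,179.51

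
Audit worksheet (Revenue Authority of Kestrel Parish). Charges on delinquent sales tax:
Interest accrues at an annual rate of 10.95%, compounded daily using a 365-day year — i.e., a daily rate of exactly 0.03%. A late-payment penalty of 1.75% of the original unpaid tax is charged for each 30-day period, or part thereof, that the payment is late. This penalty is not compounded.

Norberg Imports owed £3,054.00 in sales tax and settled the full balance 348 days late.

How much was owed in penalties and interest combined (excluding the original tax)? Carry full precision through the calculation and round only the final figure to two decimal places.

£977.36

Penalty periods: ⌈348/30⌉ = 12; penalty = 12 × 1.75% × £3,054.00 = £641.34
Interest: £3,054.00 × ((1 + 0.0003)^348 − 1) = £3,054.00 × 0.11002700… = £336.0225…
Penalties + interest = £641.3400 + £336.0225… = £977.36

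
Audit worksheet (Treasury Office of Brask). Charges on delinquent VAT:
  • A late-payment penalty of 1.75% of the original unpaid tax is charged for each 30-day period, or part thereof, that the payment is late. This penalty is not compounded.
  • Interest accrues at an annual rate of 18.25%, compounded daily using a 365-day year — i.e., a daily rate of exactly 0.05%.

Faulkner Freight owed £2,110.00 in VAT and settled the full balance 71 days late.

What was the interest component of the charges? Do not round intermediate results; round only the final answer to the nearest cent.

Interest: £2,110.00 × ((1 + 0.0005)^71 − 1) = £2,110.00 × 0.03612846… = £76.2310…

£76.23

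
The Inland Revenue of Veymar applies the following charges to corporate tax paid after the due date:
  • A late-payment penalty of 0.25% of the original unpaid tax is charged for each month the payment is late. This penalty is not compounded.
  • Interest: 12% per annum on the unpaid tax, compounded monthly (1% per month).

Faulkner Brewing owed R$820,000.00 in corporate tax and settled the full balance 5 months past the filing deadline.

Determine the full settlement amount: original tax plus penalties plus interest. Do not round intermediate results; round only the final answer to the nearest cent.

Late-payment penalty: 5 × 0.25% × R$820,000.00 = R$10,250.00
Interest: R$820,000.00 × ((1 + 0.01)^5 − 1) = R$820,000.00 × 0.0510101… = R$41,828.2411…
Total = R$820,000.00 + R$10,250.0000 + R$41,828.2411… = R$872,078.24

R$872,078.24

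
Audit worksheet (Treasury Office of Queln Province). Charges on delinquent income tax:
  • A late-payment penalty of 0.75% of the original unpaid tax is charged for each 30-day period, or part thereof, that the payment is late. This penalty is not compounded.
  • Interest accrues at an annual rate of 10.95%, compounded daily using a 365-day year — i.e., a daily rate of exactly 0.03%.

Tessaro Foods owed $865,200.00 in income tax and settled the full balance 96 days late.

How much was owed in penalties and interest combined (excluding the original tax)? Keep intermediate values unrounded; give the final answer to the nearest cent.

$51,232.20

Penalty periods: ⌈96/30⌉ = 4; penalty = 4 × 0.75% × $865,200.00 = $25,956.00
Interest: $865,200.00 × ((1 + 0.0003)^96 − 1) = $865,200.00 × 0.02921428… = $25,276.1992…
Penalties + interest = $25,956.0000 + $25,276.1992… = $51,232.20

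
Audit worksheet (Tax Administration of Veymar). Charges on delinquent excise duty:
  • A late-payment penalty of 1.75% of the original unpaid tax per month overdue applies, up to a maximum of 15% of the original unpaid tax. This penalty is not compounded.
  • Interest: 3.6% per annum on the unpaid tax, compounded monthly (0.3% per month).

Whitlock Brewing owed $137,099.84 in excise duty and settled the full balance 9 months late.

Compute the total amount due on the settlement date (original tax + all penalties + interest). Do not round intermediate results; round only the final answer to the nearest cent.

$161,411.24

Penalty (uncapped): 9 × 1.75% × $137,099.84 = $21,593.22…; cap = 15% × $137,099.84 = $20,564.98… → penalty = $20,564.98…
Interest: $137,099.84 × ((1 + 0.003)^9 − 1) = $137,099.84 × 0.0273263… = $3,746.4284…
Total = $137,099.84 + $20,564.9760 + $3,746.4284… = $161,411.24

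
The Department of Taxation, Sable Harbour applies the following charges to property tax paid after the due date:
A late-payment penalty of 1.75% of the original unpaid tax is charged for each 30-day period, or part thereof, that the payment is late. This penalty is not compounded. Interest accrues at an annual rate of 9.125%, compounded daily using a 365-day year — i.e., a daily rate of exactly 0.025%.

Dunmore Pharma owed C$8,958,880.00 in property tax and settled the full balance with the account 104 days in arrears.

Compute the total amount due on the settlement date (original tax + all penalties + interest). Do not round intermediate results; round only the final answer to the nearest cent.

C$9,821,957.12

Penalty periods: ⌈104/30⌉ = 4; penalty = 4 × 1.75% × C$8,958,880.00 = C$627,121.60
Interest: C$8,958,880.00 × ((1 + 0.00025)^104 − 1) = C$8,958,880.00 × 0.02633761… = C$235,955.5182…
Total = C$8,958,880.00 + C$627,121.6000 + C$235,955.5182… = C$9,821,957.12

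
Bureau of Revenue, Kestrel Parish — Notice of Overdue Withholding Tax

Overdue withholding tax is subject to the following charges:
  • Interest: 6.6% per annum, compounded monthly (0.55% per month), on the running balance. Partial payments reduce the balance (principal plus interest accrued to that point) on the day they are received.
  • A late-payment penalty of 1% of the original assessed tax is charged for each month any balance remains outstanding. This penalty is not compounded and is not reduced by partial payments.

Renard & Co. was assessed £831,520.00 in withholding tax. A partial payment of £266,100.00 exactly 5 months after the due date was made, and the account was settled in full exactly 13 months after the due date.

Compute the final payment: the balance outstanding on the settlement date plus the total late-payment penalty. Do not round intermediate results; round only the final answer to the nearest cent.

Balance at month 5: £831,520.0000 × (1 + 0.0055)^5 = £854,639.7221…
After £266,100.00 payment: £854,639.7221… − £266,100.00 = £588,539.7221…
Balance at month 13: £588,539.7221… × (1 + 0.0055)^8 = £614,939.4843…
Penalty: 13 × 1% × £831,520.00 = £108,097.60
Final settlement = outstanding balance + penalty = £614,939.4843… + £108,097.60 = £723,037.08

£723,037.08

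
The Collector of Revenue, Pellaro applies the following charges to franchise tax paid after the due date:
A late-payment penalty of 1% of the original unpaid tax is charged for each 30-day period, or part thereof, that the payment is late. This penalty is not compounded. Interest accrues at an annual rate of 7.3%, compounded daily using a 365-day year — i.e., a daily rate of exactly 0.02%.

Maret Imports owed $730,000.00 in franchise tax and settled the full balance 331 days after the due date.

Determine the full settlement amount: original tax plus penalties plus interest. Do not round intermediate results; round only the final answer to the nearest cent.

$867,556.32

Penalty periods: ⌈331/30⌉ = 12; penalty = 12 × 1% × $730,000.00 = $87,600.00
Interest: $730,000.00 × ((1 + 0.0002)^331 − 1) = $730,000.00 × 0.06843331… = $49,956.3176…
Total = $730,000.00 + $87,600.0000 + $49,956.3176… = $867,556.32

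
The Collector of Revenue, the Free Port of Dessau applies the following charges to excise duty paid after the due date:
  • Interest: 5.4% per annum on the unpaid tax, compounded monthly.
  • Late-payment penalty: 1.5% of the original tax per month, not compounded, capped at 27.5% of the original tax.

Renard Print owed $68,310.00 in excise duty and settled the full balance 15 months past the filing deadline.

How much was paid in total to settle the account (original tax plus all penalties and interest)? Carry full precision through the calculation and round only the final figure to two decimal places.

Penalty: 15 × 1.5% × $68,310.00 = $15,369.75 (below the 27.5% cap of $18,785.25)
Interest (5.4%/yr ÷ 12 = 0.45%/month): $68,310.00 × ((1 + 0.0045)^15 − 1) = $4,759.0400…
Total = $68,310.00 + $15,369.7500 + $4,759.0400… = $88,438.79

$88,438.79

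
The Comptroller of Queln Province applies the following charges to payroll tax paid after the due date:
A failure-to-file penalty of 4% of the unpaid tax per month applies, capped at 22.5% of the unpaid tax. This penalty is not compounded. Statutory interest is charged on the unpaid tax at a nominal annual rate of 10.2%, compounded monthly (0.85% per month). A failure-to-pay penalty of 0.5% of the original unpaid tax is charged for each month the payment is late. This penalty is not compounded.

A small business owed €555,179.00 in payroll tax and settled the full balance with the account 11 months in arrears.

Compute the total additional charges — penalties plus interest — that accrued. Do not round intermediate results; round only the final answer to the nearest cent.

€209,622.72

Failure-to-file: 11 × 4% × €555,179.00 = €244,278.76, capped at 22.5% × €555,179.00 = €124,915.28…
Failure-to-pay penalty = 0.5% × €555,179.00 × 11 mo = €30,534.85…
Interest: €555,179.00 × ((1 + 0.0085)^11 − 1) = €555,179.00 × 0.0975768… = €54,172.6035…
Penalties + interest = €155,450.1200 + €54,172.6035… = €209,622.72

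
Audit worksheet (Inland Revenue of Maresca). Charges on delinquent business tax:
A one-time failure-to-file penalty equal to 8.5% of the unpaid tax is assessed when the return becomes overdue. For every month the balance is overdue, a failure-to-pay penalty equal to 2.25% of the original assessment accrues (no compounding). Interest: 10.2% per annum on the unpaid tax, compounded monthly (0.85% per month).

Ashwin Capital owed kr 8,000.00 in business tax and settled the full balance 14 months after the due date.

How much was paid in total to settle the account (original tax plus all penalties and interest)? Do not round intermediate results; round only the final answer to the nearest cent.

kr 12,206.43

Failure-to-file penalty: 8.5% × kr 8,000.00 = kr 680.00
Failure-to-pay penalty = 2.25% × kr 8,000.00 × 14 mo = kr 2,520.00
Interest: kr 8,000.00 × ((1 + 0.0085)^14 − 1) = kr 8,000.00 × 0.1258036… = kr 1,006.4289…
Total = kr 8,000.00 + kr 3,200.0000 + kr 1,006.4289… = kr 12,206.43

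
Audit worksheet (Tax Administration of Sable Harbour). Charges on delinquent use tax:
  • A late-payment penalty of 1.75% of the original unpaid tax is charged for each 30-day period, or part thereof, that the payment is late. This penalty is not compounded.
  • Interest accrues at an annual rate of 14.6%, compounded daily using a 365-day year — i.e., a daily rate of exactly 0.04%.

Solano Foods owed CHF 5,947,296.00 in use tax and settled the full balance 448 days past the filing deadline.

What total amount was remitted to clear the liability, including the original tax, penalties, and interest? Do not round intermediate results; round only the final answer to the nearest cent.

CHF 8,675,422.44

Penalty periods: ⌈448/30⌉ = 15; penalty = 15 × 1.75% × CHF 5,947,296.00 = CHF 1,561,165.20
Interest: CHF 5,947,296.00 × ((1 + 0.0004)^448 − 1) = CHF 5,947,296.00 × 0.19621711… = CHF 1,166,961.2363…
Total = CHF 5,947,296.00 + CHF 1,561,165.2000 + CHF 1,166,961.2363… = CHF 8,675,422.44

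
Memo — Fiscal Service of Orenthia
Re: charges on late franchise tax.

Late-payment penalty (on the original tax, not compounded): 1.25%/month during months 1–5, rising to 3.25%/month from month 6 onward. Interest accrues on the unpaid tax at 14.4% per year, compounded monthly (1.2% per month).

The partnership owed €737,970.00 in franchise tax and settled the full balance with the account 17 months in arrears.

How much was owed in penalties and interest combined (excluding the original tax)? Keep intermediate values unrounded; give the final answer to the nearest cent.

Penalty, months 1–5: 5 × 1.25% × €737,970.00 = €46,123.13…
Penalty, months 6–17: 12 × 3.25% × €737,970.00 = €287,808.30
Interest: €737,970.00 × ((1 + 0.012)^17 − 1) = €737,970.00 × 0.2248100… = €165,903.0129…
Penalties + interest = €333,931.4250 + €165,903.0129… = €499,834.44

€499,834.44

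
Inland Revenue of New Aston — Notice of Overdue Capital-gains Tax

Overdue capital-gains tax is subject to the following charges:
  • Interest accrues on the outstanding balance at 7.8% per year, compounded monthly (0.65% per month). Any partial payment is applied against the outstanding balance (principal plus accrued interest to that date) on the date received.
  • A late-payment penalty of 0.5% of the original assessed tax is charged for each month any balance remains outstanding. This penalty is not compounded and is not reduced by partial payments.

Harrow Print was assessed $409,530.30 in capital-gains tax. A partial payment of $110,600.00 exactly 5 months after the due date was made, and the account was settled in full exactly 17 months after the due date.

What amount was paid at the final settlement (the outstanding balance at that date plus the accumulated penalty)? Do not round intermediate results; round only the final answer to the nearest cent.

$372,482.89

Balance at month 5: $409,530.3000 × (1 + 0.0065)^5 = $423,014.1896…
After $110,600.00 payment: $423,014.1896… − $110,600.00 = $312,414.1896…
Balance at month 17: $312,414.1896… × (1 + 0.0065)^12 = $337,672.8176…
Penalty: 17 × 0.5% × $409,530.30 = $34,810.08…
Final settlement = outstanding balance + penalty = $337,672.8176… + $34,810.08… = $372,482.89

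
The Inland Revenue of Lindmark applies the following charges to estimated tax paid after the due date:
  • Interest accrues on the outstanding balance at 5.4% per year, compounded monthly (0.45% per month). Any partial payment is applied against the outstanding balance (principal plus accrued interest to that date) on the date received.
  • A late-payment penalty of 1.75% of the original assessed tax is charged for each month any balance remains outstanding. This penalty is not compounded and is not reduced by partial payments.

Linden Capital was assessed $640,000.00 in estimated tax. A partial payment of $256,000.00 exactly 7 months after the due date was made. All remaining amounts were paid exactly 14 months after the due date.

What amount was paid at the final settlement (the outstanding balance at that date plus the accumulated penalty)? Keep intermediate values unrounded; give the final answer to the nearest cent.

$574,147.17

Balance at month 7: $640,000.0000 × (1 + 0.0045)^7 = $660,434.2104…
After $256,000.00 payment: $660,434.2104… − $256,000.00 = $404,434.2104…
Balance at month 14: $404,434.2104… × (1 + 0.0045)^7 = $417,347.1694…
Penalty: 14 × 1.75% × $640,000.00 = $156,800.00
Final settlement = outstanding balance + penalty = $417,347.1694… + $156,800.00 = $574,147.17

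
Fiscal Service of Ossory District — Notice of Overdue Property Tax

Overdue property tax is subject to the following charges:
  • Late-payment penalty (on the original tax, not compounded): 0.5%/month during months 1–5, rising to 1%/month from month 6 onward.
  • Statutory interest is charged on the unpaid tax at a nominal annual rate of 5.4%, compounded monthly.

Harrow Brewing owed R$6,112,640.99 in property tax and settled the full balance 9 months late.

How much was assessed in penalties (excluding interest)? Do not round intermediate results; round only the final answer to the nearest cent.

Penalty, months 1–5: 5 × 0.5% × R$6,112,640.99 = R$152,816.02…
Penalty, months 6–9: 4 × 1% × R$6,112,640.99 = R$244,505.64…
Total penalty = R$152,816.02… + R$244,505.64… = R$397,321.66

R$397,321.66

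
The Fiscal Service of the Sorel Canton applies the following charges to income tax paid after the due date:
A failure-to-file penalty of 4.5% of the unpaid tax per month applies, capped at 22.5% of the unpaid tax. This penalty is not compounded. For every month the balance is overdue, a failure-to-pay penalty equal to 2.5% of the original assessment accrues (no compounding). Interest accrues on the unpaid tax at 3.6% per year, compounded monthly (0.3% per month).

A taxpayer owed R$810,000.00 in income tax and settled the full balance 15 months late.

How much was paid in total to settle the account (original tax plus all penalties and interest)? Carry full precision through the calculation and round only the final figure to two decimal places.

Failure-to-file: 15 × 4.5% × R$810,000.00 = R$546,750.00, capped at 22.5% × R$810,000.00 = R$182,250.00
Failure-to-pay penalty = 2.5% × R$810,000.00 × 15 mo = R$303,750.00
Interest: R$810,000.00 × ((1 + 0.003)^15 − 1) = R$810,000.00 × 0.0459574… = R$37,225.4910…
Total = R$810,000.00 + R$486,000.0000 + R$37,225.4910… = R$1,333,225.49

R$1,333,225.49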